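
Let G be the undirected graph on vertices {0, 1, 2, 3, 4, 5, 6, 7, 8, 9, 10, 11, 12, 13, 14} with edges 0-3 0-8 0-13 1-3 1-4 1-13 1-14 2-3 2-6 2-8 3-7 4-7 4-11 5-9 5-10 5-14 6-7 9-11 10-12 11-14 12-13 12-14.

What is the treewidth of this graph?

3

A width-3 tree decomposition is:
Bags: B1 = {0, 2, 6, 8}  B2 = {0, 2, 3, 6}  B3 = {0, 3, 6, 7}  B4 = {0, 3, 7, 13}  B5 = {1, 3, 7, 13}  B6 = {1, 4, 7, 13}  B7 = {1, 4, 12, 13}  B8 = {1, 4, 12, 14}  B9 = {4, 11, 12, 14}  B10 = {10, 11, 12, 14}  B11 = {5, 10, 11, 14}  B12 = {5, 9, 10, 11}
Tree: B1–B2, B2–B3, B3–B4, B4–B5, B5–B6, B6–B7, B7–B8, B8–B9, B9–B10, B10–B11, B11–B12
The largest bag has 4 vertices, giving width 3; this decomposition certifies tw(G) ≤ 3. For the lower bound: the 4 vertex sets {2,6,8}, {0}, {3}, {1,4,7,13} are disjoint, each induces a connected subgraph, and every pair is joined by at least one edge of G. Contracting each set to a single vertex therefore yields K_{4} as a minor, and since treewidth is minor-monotone, tw(G) ≥ tw(K_{4}) = 3. The upper and lower bounds meet at 3, so that is the treewidth.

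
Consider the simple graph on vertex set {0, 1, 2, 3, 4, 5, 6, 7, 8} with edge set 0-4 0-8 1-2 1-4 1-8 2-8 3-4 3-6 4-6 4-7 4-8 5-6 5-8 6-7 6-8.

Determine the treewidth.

2

A width-2 tree decomposition is:
Bags: B1 = {4, 6, 8}  B2 = {1, 4, 8}  B3 = {3, 4, 6}  B4 = {5, 6, 8}  B5 = {4, 6, 7}  B6 = {0, 4, 8}  B7 = {1, 2, 8}
Tree: B1–B2, B1–B3, B1–B4, B1–B5, B1–B6, B2–B7
Each bag holds 3 vertices, so the decomposition has width 2, which upper-bounds the treewidth. On the other hand G contains the 3-clique {1, 2, 8}. A clique must lie in a single bag of any decomposition, so no decomposition can have width below 2. The upper and lower bounds meet at 2, so that is the treewidth.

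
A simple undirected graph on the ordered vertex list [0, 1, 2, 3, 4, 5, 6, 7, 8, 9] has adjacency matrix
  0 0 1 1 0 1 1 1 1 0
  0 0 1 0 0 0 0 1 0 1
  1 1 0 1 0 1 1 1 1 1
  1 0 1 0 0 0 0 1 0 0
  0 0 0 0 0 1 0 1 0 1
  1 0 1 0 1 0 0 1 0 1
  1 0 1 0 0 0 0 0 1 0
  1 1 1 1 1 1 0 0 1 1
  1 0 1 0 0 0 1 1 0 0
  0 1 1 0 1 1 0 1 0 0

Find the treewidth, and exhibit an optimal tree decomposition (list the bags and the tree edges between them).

Treewidth 3.
Bags: B1 = {0, 2, 7, 8}  B2 = {0, 2, 5, 7}  B3 = {0, 2, 6, 8}  B4 = {2, 5, 7, 9}  B5 = {0, 2, 3, 7}  B6 = {4, 5, 7, 9}  B7 = {1, 2, 7, 9}
Tree: B1–B2, B1–B3, B2–B4, B2–B5, B4–B6, B4–B7

Every bag has size at most 4, so the width is 4 − 1 = 3 and tw(G) ≤ 3. For the lower bound, the 4 vertices {0, 2, 6, 8} are pairwise adjacent, and any tree decomposition puts a clique entirely inside one bag — forcing width ≥ 3. Therefore the treewidth is 3.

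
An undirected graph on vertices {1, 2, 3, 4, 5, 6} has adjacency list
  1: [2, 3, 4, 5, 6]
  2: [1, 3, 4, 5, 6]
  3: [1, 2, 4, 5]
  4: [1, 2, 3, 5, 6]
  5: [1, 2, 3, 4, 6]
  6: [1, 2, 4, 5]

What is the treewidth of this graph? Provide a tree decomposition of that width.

Treewidth 4.
Bags: B1 = {1, 2, 4, 5, 6}  B2 = {1, 2, 3, 4, 5}
Tree: B1–B2

The largest bag has 5 vertices, giving width 4; this decomposition certifies tw(G) ≤ 4. Conversely, {1, 2, 3, 4, 5} is a clique of size 5, and the vertices of any clique must share a bag in every tree decomposition; so some bag has ≥ 5 vertices and tw(G) ≥ 4. Therefore the treewidth is 4.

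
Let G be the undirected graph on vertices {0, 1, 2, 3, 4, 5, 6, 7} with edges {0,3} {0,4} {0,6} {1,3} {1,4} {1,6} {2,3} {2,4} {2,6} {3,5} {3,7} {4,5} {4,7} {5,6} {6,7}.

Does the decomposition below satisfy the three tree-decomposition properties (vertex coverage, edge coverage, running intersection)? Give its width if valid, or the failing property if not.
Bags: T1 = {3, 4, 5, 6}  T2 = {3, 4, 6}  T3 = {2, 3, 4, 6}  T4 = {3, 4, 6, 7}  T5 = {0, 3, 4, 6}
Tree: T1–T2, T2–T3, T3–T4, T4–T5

A tree decomposition must satisfy three properties: every vertex lies in some bag; for every edge, both endpoints lie together in some bag; and for every vertex, the bags containing it form a connected subtree. Here vertex 1 appears in no bag, so the decomposition is invalid.

No — vertex 1 appears in no bag.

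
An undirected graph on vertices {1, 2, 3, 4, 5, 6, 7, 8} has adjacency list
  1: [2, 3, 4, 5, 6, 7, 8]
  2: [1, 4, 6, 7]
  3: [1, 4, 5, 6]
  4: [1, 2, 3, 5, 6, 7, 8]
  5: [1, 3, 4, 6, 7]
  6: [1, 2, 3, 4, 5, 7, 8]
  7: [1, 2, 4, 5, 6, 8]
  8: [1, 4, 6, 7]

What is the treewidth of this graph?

4

A width-4 tree decomposition is:
Bags: B1 = {1, 4, 5, 6, 7}  B2 = {1, 3, 4, 5, 6}  B3 = {1, 4, 6, 7, 8}  B4 = {1, 2, 4, 6, 7}
Tree: B1–B2, B1–B3, B1–B4
The largest bag has 5 vertices, giving width 4; this decomposition certifies tw(G) ≤ 4. On the other hand G contains the 5-clique {1, 3, 4, 5, 6}. A clique must lie in a single bag of any decomposition, so no decomposition can have width below 4. Hence tw(G) = 4 exactly.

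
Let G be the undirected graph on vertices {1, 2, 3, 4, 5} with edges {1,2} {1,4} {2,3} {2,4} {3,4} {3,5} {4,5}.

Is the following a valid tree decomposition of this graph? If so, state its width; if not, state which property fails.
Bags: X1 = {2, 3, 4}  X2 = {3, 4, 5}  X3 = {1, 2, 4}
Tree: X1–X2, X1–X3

Yes; width 2.

Checking the three conditions: (i) the bags cover all of {1, 2, 3, 4, 5}; (ii) for each edge, some bag contains both endpoints; (iii) the bags containing any fixed vertex form a subtree. All hold, so the decomposition is valid with width 3 − 1 = 2.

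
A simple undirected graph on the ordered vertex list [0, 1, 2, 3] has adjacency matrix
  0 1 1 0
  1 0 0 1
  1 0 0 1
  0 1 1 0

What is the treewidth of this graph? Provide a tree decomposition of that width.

Each bag holds 3 vertices, so the decomposition has width 2, which upper-bounds the treewidth. The edges 1–3–2–0–1 form a cycle, so G is not a tree and its treewidth is at least 2. Combining the bounds, tw(G) = 2.

Treewidth 2.
Bags: B1 = {1, 2, 3}  B2 = {0, 1, 2}
Tree: B1–B2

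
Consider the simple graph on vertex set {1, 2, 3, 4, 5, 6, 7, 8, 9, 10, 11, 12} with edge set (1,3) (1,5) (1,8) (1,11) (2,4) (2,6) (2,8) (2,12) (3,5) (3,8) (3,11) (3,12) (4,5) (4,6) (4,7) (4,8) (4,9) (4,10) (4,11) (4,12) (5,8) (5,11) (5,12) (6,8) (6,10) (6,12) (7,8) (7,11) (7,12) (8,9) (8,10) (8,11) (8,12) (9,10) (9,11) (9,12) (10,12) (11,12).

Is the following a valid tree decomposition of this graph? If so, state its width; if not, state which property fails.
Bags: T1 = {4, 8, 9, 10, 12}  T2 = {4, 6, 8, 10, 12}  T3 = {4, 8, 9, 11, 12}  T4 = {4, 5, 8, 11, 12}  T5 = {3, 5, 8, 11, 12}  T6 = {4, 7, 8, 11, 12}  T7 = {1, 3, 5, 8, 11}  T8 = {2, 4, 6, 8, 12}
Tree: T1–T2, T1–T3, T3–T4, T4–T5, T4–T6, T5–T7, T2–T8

Vertex coverage: the bags together contain {1, 2, 3, 4, 5, 6, 7, 8, 9, 10, 11, 12}, the full vertex set. Edge coverage: each edge of G has both endpoints in at least one bag. Running intersection: for every vertex, the bags containing it form a connected subtree. All three properties hold, so this is a valid tree decomposition of width max|bag| − 1 = 4, and hence tw(G) ≤ 4.

Yes; width 4.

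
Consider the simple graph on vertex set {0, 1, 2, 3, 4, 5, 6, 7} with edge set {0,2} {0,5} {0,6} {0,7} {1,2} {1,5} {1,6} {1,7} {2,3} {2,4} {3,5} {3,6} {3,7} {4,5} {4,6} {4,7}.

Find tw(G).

A width-4 tree decomposition is:
Bags: B1 = {2, 3, 5, 6, 7}  B2 = {0, 2, 5, 6, 7}  B3 = {1, 2, 5, 6, 7}  B4 = {2, 4, 5, 6, 7}
Tree: B1–B2, B2–B3, B3–B4
The largest bag has 5 vertices, giving width 4; this decomposition certifies tw(G) ≤ 4. For the lower bound: the 5 vertex sets {3,7}, {0,6}, {1,5}, {2}, {4} are disjoint, each induces a connected subgraph, and every pair is joined by at least one edge of G. Contracting each set to a single vertex therefore yields K_{5} as a minor, and since treewidth is minor-monotone, tw(G) ≥ tw(K_{5}) = 4. Therefore the treewidth is 4.

4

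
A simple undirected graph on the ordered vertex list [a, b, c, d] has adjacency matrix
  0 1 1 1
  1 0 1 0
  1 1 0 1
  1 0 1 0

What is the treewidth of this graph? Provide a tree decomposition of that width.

Treewidth 2.
One optimal decomposition is:
Bags: B1 = {a, c, d}  B2 = {a, b, c}
Tree: B1–B2

Each bag holds 3 vertices, so the decomposition has width 2, which upper-bounds the treewidth. On the other hand G contains the 3-clique {a, c, d}. A clique must lie in a single bag of any decomposition, so no decomposition can have width below 2. The upper and lower bounds meet at 2, so that is the treewidth.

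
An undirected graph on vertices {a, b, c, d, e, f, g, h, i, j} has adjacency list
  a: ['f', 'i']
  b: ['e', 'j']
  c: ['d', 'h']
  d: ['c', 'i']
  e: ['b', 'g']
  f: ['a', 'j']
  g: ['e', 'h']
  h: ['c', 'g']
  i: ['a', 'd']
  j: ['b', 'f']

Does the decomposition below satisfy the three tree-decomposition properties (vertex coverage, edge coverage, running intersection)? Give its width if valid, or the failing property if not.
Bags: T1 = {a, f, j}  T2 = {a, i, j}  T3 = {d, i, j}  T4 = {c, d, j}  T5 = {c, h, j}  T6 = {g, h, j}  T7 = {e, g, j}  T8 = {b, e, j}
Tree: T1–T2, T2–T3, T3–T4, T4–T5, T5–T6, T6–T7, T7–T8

Yes; width 2.

Checking the three conditions: (i) the bags cover all of {a, b, c, d, e, f, g, h, i, j}; (ii) for each edge, some bag contains both endpoints; (iii) the bags containing any fixed vertex form a subtree. All hold, so the decomposition is valid with width 3 − 1 = 2.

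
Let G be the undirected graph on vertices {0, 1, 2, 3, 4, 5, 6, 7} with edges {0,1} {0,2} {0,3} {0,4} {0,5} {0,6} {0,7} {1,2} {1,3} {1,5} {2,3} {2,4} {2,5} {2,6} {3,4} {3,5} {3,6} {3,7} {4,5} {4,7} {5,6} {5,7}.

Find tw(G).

A width-4 tree decomposition is:
Bags: B1 = {0, 2, 3, 4, 5}  B2 = {0, 3, 4, 5, 7}  B3 = {0, 1, 2, 3, 5}  B4 = {0, 2, 3, 5, 6}
Tree: B1–B2, B1–B3, B3–B4
The largest bag has 5 vertices, giving width 4; this decomposition certifies tw(G) ≤ 4. On the other hand G contains the 5-clique {0, 1, 2, 3, 5}. A clique must lie in a single bag of any decomposition, so no decomposition can have width below 4. Combining the bounds, tw(G) = 4.

4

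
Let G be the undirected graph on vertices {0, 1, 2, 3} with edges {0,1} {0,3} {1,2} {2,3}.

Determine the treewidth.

2

A width-2 tree decomposition is:
Bags: B1 = {0, 2, 3}  B2 = {0, 1, 2}
Tree: B1–B2
The largest bag has 3 vertices, giving width 2; this decomposition certifies tw(G) ≤ 2. The edges 2–3–0–1–2 form a cycle, so G is not a tree and its treewidth is at least 2. Combining the bounds, tw(G) = 2.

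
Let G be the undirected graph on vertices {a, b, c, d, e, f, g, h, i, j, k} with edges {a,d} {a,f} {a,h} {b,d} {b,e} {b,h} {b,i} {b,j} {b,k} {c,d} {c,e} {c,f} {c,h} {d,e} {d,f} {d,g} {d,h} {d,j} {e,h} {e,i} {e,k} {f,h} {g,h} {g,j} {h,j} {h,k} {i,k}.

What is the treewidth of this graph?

A width-3 tree decomposition is:
Bags: B1 = {c, d, e, h}  B2 = {b, d, e, h}  B3 = {b, e, h, k}  B4 = {b, d, h, j}  B5 = {c, d, f, h}  B6 = {b, e, i, k}  B7 = {d, g, h, j}  B8 = {a, d, f, h}
Tree: B1–B2, B2–B3, B2–B4, B1–B5, B3–B6, B4–B7, B5–B8
Every bag has size at most 4, so the width is 4 − 1 = 3 and tw(G) ≤ 3. For the lower bound, the 4 vertices {c, d, f, h} are pairwise adjacent, and any tree decomposition puts a clique entirely inside one bag — forcing width ≥ 3. Combining the bounds, tw(G) = 3.

3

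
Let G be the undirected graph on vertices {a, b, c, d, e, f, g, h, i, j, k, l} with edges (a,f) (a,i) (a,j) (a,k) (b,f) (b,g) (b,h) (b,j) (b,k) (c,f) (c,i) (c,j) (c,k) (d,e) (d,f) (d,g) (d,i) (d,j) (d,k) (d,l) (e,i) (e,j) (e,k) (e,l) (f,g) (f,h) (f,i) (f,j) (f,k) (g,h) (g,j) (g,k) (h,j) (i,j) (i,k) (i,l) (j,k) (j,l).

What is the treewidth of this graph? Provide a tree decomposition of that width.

The largest bag has 5 vertices, giving width 4; this decomposition certifies tw(G) ≤ 4. On the other hand G contains the 5-clique {d, e, i, j, l}. A clique must lie in a single bag of any decomposition, so no decomposition can have width below 4. Combining the bounds, tw(G) = 4.

Treewidth 4.
Bags: B1 = {d, e, i, j, l}  B2 = {d, e, i, j, k}  B3 = {d, f, i, j, k}  B4 = {d, f, g, j, k}  B5 = {b, f, g, j, k}  B6 = {c, f, i, j, k}  B7 = {a, f, i, j, k}  B8 = {b, f, g, h, j}
Tree: B1–B2, B2–B3, B3–B4, B4–B5, B3–B6, B6–B7, B5–B8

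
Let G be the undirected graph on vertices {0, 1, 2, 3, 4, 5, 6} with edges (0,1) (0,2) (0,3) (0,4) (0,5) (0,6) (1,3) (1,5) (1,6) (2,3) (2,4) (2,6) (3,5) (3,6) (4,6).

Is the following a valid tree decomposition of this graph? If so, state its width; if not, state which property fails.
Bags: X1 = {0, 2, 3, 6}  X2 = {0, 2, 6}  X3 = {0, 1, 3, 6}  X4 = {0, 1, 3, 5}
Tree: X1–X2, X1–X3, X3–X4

A tree decomposition must satisfy three properties: every vertex lies in some bag; for every edge, both endpoints lie together in some bag; and for every vertex, the bags containing it form a connected subtree. Here vertex 4 appears in no bag, so the decomposition is invalid.

No — vertex 4 appears in no bag.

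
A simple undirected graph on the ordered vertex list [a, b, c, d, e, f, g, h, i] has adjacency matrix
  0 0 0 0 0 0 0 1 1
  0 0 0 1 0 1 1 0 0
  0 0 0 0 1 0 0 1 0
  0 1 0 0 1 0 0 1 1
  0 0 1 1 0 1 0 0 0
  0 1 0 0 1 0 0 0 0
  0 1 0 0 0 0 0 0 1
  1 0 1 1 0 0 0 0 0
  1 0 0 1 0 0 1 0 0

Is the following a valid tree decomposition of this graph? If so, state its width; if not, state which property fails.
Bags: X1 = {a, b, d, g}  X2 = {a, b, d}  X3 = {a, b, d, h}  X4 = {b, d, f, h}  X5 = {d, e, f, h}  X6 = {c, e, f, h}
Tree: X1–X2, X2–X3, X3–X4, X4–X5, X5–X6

No — vertex i appears in no bag.

A tree decomposition must satisfy three properties: every vertex lies in some bag; for every edge, both endpoints lie together in some bag; and for every vertex, the bags containing it form a connected subtree. Here vertex i appears in no bag, so the decomposition is invalid.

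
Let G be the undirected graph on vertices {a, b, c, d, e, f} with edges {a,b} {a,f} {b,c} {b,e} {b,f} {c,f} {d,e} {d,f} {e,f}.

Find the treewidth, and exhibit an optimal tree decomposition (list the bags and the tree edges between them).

The largest bag has 3 vertices, giving width 2; this decomposition certifies tw(G) ≤ 2. For the lower bound, the 3 vertices {d, e, f} are pairwise adjacent, and any tree decomposition puts a clique entirely inside one bag — forcing width ≥ 2. The upper and lower bounds meet at 2, so that is the treewidth.

Treewidth 2.
Bags: B1 = {d, e, f}  B2 = {b, e, f}  B3 = {b, c, f}  B4 = {a, b, f}
Tree: B1–B2, B2–B3, B2–B4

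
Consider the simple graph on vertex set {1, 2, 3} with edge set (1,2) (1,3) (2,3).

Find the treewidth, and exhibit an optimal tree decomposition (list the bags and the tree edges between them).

Treewidth 2.
Bags: B1 = {1, 2, 3}
Tree: (single bag)

With just one bag of size 3, the width is 3 − 1 = 2, so tw(G) ≤ 2. On the other hand G contains the 3-clique {1, 2, 3}. A clique must lie in a single bag of any decomposition, so no decomposition can have width below 2. Combining the bounds, tw(G) = 2.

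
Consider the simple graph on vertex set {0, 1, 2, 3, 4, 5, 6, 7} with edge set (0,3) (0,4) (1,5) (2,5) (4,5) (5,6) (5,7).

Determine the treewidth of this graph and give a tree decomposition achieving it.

Treewidth 1.
One optimal decomposition is:
Bags: B1 = {1, 5}  B2 = {5, 6}  B3 = {4, 5}  B4 = {0, 4}  B5 = {2, 5}  B6 = {5, 7}  B7 = {0, 3}
Tree: B1–B2, B1–B3, B3–B4, B1–B5, B2–B6, B4–B7

Each bag holds 2 vertices, so the decomposition has width 1, which upper-bounds the treewidth. G has an edge, so its treewidth is at least 1. Therefore the treewidth is 1.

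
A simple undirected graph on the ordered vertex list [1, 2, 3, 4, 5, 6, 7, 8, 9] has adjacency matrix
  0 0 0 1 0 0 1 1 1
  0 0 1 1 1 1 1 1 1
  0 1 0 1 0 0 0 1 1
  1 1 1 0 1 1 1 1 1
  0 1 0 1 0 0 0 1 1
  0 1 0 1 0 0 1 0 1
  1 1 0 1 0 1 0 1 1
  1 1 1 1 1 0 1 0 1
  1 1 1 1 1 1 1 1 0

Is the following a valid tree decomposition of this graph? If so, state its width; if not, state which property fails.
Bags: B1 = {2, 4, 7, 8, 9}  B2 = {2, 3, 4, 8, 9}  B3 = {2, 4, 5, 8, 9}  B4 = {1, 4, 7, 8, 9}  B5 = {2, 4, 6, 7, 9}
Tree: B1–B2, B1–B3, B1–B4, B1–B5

Checking the three conditions: (i) the bags cover all of {1, 2, 3, 4, 5, 6, 7, 8, 9}; (ii) for each edge, some bag contains both endpoints; (iii) the bags containing any fixed vertex form a subtree. All hold, so the decomposition is valid with width 5 − 1 = 4.

Yes; width 4.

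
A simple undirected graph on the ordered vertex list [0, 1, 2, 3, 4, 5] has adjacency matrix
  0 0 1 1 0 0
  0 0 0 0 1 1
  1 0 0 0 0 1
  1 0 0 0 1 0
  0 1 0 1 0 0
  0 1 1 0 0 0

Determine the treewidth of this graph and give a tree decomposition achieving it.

Treewidth 2.
One such decomposition:
Bags: B1 = {1, 3, 4}  B2 = {1, 3, 5}  B3 = {2, 3, 5}  B4 = {0, 2, 3}
Tree: B1–B2, B2–B3, B3–B4

Each bag holds 3 vertices, so the decomposition has width 2, which upper-bounds the treewidth. For the lower bound, G contains the cycle 3–4–1–5–2–0–3, so G is not a forest; only forests have treewidth ≤ 1, hence tw(G) ≥ 2. Combining the bounds, tw(G) = 2.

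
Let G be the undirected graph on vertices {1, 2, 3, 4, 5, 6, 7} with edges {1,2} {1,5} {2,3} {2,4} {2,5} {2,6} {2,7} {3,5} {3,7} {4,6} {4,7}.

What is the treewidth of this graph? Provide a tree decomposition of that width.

Treewidth 2.
One optimal decomposition is:
Bags: B1 = {2, 4, 7}  B2 = {2, 3, 7}  B3 = {2, 4, 6}  B4 = {2, 3, 5}  B5 = {1, 2, 5}
Tree: B1–B2, B1–B3, B2–B4, B4–B5

Each bag holds 3 vertices, so the decomposition has width 2, which upper-bounds the treewidth. Conversely, {1, 2, 5} is a clique of size 3, and the vertices of any clique must share a bag in every tree decomposition; so some bag has ≥ 3 vertices and tw(G) ≥ 2. The upper and lower bounds meet at 2, so that is the treewidth.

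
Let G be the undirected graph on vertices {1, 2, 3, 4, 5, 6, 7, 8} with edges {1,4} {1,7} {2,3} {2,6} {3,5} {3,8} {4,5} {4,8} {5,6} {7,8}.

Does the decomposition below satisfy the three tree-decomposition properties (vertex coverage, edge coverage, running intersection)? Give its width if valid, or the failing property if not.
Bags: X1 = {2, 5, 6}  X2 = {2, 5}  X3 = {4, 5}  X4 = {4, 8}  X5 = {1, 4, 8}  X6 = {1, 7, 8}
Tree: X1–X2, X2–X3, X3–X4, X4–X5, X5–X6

No — vertex 3 appears in no bag.

A tree decomposition must satisfy three properties: every vertex lies in some bag; for every edge, both endpoints lie together in some bag; and for every vertex, the bags containing it form a connected subtree. Here vertex 3 appears in no bag, so the decomposition is invalid.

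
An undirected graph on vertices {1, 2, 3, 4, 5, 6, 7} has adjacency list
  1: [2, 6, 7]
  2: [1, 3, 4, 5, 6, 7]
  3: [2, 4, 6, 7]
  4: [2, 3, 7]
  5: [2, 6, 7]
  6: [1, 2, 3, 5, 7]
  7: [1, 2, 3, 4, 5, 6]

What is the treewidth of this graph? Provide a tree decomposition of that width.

Treewidth 3.
One such decomposition:
Bags: B1 = {2, 3, 4, 7}  B2 = {2, 3, 6, 7}  B3 = {2, 5, 6, 7}  B4 = {1, 2, 6, 7}
Tree: B1–B2, B2–B3, B3–B4

The largest bag has 4 vertices, giving width 3; this decomposition certifies tw(G) ≤ 3. On the other hand G contains the 4-clique {2, 3, 4, 7}. A clique must lie in a single bag of any decomposition, so no decomposition can have width below 3. Therefore the treewidth is 3.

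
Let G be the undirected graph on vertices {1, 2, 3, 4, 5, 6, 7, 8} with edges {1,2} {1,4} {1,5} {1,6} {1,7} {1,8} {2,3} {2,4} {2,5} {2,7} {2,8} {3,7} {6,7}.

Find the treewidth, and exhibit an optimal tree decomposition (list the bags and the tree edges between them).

The largest bag has 3 vertices, giving width 2; this decomposition certifies tw(G) ≤ 2. For the lower bound, the 3 vertices {1, 2, 8} are pairwise adjacent, and any tree decomposition puts a clique entirely inside one bag — forcing width ≥ 2. Hence tw(G) = 2 exactly.

Treewidth 2.
One such decomposition:
Bags: B1 = {1, 2, 7}  B2 = {1, 6, 7}  B3 = {1, 2, 8}  B4 = {2, 3, 7}  B5 = {1, 2, 5}  B6 = {1, 2, 4}
Tree: B1–B2, B1–B3, B1–B4, B1–B5, B5–B6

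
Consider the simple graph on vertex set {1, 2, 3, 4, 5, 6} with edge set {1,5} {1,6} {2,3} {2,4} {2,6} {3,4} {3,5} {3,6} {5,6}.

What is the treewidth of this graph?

A width-2 tree decomposition is:
Bags: B1 = {2, 3, 4}  B2 = {2, 3, 6}  B3 = {3, 5, 6}  B4 = {1, 5, 6}
Tree: B1–B2, B2–B3, B3–B4
Each bag holds 3 vertices, so the decomposition has width 2, which upper-bounds the treewidth. On the other hand G contains the 3-clique {1, 5, 6}. A clique must lie in a single bag of any decomposition, so no decomposition can have width below 2. Therefore the treewidth is 2.

2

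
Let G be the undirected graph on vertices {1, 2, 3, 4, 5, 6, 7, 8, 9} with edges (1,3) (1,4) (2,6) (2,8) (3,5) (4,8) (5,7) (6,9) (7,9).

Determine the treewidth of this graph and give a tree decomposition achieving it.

Every bag has size at most 3, so the width is 3 − 1 = 2 and tw(G) ≤ 2. For the lower bound, G contains the cycle 3–5–7–9–6–2–8–4–1–3, so G is not a forest; only forests have treewidth ≤ 1, hence tw(G) ≥ 2. The upper and lower bounds meet at 2, so that is the treewidth.

Treewidth 2.
One optimal decomposition is:
Bags: B1 = {3, 5, 7}  B2 = {3, 7, 9}  B3 = {3, 6, 9}  B4 = {2, 3, 6}  B5 = {2, 3, 8}  B6 = {3, 4, 8}  B7 = {1, 3, 4}
Tree: B1–B2, B2–B3, B3–B4, B4–B5, B5–B6, B6–B7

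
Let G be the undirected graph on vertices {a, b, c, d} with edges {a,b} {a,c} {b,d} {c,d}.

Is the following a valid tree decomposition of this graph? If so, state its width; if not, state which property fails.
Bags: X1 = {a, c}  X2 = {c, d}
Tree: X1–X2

A tree decomposition must satisfy three properties: every vertex lies in some bag; for every edge, both endpoints lie together in some bag; and for every vertex, the bags containing it form a connected subtree. Here vertex b appears in no bag, so the decomposition is invalid.

No — vertex b appears in no bag.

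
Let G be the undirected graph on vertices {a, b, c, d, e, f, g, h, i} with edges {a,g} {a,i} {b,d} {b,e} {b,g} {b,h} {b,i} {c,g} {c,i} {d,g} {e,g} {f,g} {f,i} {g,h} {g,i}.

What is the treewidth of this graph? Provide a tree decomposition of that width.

Treewidth 2.
One such decomposition:
Bags: B1 = {b, g, i}  B2 = {f, g, i}  B3 = {b, e, g}  B4 = {a, g, i}  B5 = {c, g, i}  B6 = {b, g, h}  B7 = {b, d, g}
Tree: B1–B2, B1–B3, B2–B4, B4–B5, B3–B6, B3–B7

Every bag has size at most 3, so the width is 3 − 1 = 2 and tw(G) ≤ 2. On the other hand G contains the 3-clique {a, g, i}. A clique must lie in a single bag of any decomposition, so no decomposition can have width below 2. Combining the bounds, tw(G) = 2.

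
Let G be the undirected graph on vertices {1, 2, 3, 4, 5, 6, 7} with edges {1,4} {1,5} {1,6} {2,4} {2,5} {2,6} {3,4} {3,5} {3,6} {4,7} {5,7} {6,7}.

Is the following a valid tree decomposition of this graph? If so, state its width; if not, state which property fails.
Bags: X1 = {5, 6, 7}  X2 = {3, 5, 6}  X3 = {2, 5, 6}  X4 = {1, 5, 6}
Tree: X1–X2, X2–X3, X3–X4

No — vertex 4 appears in no bag.

A tree decomposition must satisfy three properties: every vertex lies in some bag; for every edge, both endpoints lie together in some bag; and for every vertex, the bags containing it form a connected subtree. Here vertex 4 appears in no bag, so the decomposition is invalid.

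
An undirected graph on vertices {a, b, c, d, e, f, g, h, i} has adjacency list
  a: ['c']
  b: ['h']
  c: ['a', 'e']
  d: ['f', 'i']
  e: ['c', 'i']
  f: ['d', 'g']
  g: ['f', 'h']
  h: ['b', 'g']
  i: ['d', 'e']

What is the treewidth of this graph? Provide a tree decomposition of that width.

Treewidth 1.
Bags: B1 = {b, h}  B2 = {g, h}  B3 = {f, g}  B4 = {d, f}  B5 = {d, i}  B6 = {e, i}  B7 = {c, e}  B8 = {a, c}
Tree: B1–B2, B2–B3, B3–B4, B4–B5, B5–B6, B6–B7, B7–B8

The largest bag has 2 vertices, giving width 1; this decomposition certifies tw(G) ≤ 1. Any graph with an edge has treewidth ≥ 1, and G has the edge b–h. Therefore the treewidth is 1.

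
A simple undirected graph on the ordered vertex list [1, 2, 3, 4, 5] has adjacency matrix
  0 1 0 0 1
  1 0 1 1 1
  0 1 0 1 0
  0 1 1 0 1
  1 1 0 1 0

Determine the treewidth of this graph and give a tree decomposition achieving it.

Treewidth 2.
Bags: B1 = {2, 4, 5}  B2 = {2, 3, 4}  B3 = {1, 2, 5}
Tree: B1–B2, B1–B3

Each bag holds 3 vertices, so the decomposition has width 2, which upper-bounds the treewidth. On the other hand G contains the 3-clique {1, 2, 5}. A clique must lie in a single bag of any decomposition, so no decomposition can have width below 2. Combining the bounds, tw(G) = 2.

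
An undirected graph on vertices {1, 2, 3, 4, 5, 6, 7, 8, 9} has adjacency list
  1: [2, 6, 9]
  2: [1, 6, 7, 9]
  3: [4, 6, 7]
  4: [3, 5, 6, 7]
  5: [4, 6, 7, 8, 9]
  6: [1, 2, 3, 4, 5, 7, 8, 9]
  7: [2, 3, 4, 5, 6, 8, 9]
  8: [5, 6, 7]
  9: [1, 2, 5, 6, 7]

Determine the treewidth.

3

A width-3 tree decomposition is:
Bags: B1 = {5, 6, 7, 8}  B2 = {4, 5, 6, 7}  B3 = {5, 6, 7, 9}  B4 = {2, 6, 7, 9}  B5 = {3, 4, 6, 7}  B6 = {1, 2, 6, 9}
Tree: B1–B2, B1–B3, B3–B4, B2–B5, B4–B6
The largest bag has 4 vertices, giving width 3; this decomposition certifies tw(G) ≤ 3. On the other hand G contains the 4-clique {1, 2, 6, 9}. A clique must lie in a single bag of any decomposition, so no decomposition can have width below 3. Hence tw(G) = 3 exactly.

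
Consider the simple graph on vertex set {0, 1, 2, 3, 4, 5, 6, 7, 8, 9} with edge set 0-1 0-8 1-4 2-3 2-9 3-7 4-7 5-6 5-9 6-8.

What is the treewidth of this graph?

A width-2 tree decomposition is:
Bags: B1 = {2, 5, 9}  B2 = {2, 5, 6}  B3 = {2, 6, 8}  B4 = {0, 2, 8}  B5 = {0, 1, 2}  B6 = {1, 2, 4}  B7 = {2, 4, 7}  B8 = {2, 3, 7}
Tree: B1–B2, B2–B3, B3–B4, B4–B5, B5–B6, B6–B7, B7–B8
Each bag holds 3 vertices, so the decomposition has width 2, which upper-bounds the treewidth. Since 2–9–5–6–8–0–1–4–7–3–2 is a cycle in G, G is not acyclic. Forests are exactly the graphs of treewidth ≤ 1, so tw(G) ≥ 2. Therefore the treewidth is 2.

2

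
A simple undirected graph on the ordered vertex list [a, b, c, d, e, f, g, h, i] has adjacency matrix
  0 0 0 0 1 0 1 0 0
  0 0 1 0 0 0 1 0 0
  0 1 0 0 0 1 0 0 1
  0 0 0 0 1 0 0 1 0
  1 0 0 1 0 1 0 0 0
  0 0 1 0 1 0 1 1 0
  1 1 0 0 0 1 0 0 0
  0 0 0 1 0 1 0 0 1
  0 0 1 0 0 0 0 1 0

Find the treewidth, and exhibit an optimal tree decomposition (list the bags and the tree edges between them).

Every bag has size at most 4, so the width is 4 − 1 = 3 and tw(G) ≤ 3. For the lower bound: the 4 vertex sets {b,c,i}, {g}, {f}, {a,d,e,h} are disjoint, each induces a connected subgraph, and every pair is joined by at least one edge of G. Contracting each set to a single vertex therefore yields K_{4} as a minor, and since treewidth is minor-monotone, tw(G) ≥ tw(K_{4}) = 3. Hence tw(G) = 3 exactly.

Treewidth 3.
One such decomposition:
Bags: B1 = {b, c, g, i}  B2 = {c, f, g, i}  B3 = {f, g, h, i}  B4 = {a, f, g, h}  B5 = {a, e, f, h}  B6 = {a, d, e, h}
Tree: B1–B2, B2–B3, B3–B4, B4–B5, B5–B6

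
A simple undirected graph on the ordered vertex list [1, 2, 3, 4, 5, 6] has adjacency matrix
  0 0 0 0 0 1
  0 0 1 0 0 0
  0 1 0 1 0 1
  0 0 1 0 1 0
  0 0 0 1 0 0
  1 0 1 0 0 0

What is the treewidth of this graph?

1

A width-1 tree decomposition is:
Bags: B1 = {2, 3}  B2 = {3, 4}  B3 = {3, 6}  B4 = {4, 5}  B5 = {1, 6}
Tree: B1–B2, B1–B3, B2–B4, B3–B5
Each bag holds 2 vertices, so the decomposition has width 1, which upper-bounds the treewidth. G has an edge, so its treewidth is at least 1. Hence tw(G) = 1 exactly.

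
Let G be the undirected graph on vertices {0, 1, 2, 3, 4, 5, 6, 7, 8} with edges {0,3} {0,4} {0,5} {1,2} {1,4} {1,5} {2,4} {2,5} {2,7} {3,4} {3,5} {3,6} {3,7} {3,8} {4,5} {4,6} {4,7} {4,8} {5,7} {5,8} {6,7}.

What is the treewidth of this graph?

3

A width-3 tree decomposition is:
Bags: B1 = {3, 4, 5, 7}  B2 = {3, 4, 5, 8}  B3 = {0, 3, 4, 5}  B4 = {2, 4, 5, 7}  B5 = {3, 4, 6, 7}  B6 = {1, 2, 4, 5}
Tree: B1–B2, B1–B3, B1–B4, B1–B5, B4–B6
The largest bag has 4 vertices, giving width 3; this decomposition certifies tw(G) ≤ 3. Conversely, {1, 2, 4, 5} is a clique of size 4, and the vertices of any clique must share a bag in every tree decomposition; so some bag has ≥ 4 vertices and tw(G) ≥ 3. Hence tw(G) = 3 exactly.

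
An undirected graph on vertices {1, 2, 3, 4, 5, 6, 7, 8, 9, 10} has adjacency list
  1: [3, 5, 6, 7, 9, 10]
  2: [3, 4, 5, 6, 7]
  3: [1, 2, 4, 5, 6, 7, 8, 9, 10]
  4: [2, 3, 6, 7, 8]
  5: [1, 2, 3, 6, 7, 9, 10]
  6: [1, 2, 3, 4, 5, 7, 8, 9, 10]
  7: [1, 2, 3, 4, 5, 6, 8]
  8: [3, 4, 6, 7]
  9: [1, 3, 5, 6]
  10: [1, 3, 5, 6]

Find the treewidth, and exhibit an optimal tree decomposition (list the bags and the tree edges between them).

Treewidth 4.
Bags: B1 = {1, 3, 5, 6, 7}  B2 = {1, 3, 5, 6, 10}  B3 = {1, 3, 5, 6, 9}  B4 = {2, 3, 5, 6, 7}  B5 = {2, 3, 4, 6, 7}  B6 = {3, 4, 6, 7, 8}
Tree: B1–B2, B1–B3, B1–B4, B4–B5, B5–B6

Each bag holds 5 vertices, so the decomposition has width 4, which upper-bounds the treewidth. Conversely, {3, 4, 6, 7, 8} is a clique of size 5, and the vertices of any clique must share a bag in every tree decomposition; so some bag has ≥ 5 vertices and tw(G) ≥ 4. Combining the bounds, tw(G) = 4.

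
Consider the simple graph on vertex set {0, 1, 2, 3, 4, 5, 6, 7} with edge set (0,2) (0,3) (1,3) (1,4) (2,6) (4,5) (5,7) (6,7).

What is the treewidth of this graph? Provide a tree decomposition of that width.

Every bag has size at most 3, so the width is 3 − 1 = 2 and tw(G) ≤ 2. For the lower bound, G contains the cycle 4–5–7–6–2–0–3–1–4, so G is not a forest; only forests have treewidth ≤ 1, hence tw(G) ≥ 2. Therefore the treewidth is 2.

Treewidth 2.
Bags: B1 = {4, 5, 7}  B2 = {4, 6, 7}  B3 = {2, 4, 6}  B4 = {0, 2, 4}  B5 = {0, 3, 4}  B6 = {1, 3, 4}
Tree: B1–B2, B2–B3, B3–B4, B4–B5, B5–B6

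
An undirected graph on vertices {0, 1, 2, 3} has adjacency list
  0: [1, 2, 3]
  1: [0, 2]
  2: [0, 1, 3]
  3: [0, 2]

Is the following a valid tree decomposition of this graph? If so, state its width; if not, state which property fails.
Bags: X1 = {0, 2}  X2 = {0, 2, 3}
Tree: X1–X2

A tree decomposition must satisfy three properties: every vertex lies in some bag; for every edge, both endpoints lie together in some bag; and for every vertex, the bags containing it form a connected subtree. Here vertex 1 appears in no bag, so the decomposition is invalid.

No — vertex 1 appears in no bag.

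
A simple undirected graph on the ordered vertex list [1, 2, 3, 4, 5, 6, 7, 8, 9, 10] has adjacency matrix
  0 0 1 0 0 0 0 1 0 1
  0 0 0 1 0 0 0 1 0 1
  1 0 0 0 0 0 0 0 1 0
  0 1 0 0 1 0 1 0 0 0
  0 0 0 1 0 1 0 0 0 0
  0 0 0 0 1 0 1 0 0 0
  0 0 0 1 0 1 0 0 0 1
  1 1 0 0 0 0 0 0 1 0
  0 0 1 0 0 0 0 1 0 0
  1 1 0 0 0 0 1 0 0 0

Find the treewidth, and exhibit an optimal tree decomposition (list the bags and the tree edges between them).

Every bag has size at most 3, so the width is 3 − 1 = 2 and tw(G) ≤ 2. For the lower bound, G contains the cycle 5–6–7–4–5, so G is not a forest; only forests have treewidth ≤ 1, hence tw(G) ≥ 2. Hence tw(G) = 2 exactly.

Treewidth 2.
Bags: B1 = {4, 5, 6}  B2 = {4, 6, 7}  B3 = {2, 4, 7}  B4 = {2, 7, 10}  B5 = {2, 8, 10}  B6 = {1, 8, 10}  B7 = {1, 8, 9}  B8 = {1, 3, 9}
Tree: B1–B2, B2–B3, B3–B4, B4–B5, B5–B6, B6–B7, B7–B8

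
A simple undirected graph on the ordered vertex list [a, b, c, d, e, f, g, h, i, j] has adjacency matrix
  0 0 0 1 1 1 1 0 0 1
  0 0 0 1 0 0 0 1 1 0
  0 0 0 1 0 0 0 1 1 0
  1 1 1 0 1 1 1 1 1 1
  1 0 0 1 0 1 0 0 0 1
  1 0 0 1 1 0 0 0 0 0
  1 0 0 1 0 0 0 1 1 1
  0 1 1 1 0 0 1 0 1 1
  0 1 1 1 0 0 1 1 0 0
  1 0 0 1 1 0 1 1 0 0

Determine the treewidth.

3

A width-3 tree decomposition is:
Bags: B1 = {a, d, g, j}  B2 = {d, g, h, j}  B3 = {d, g, h, i}  B4 = {b, d, h, i}  B5 = {a, d, e, j}  B6 = {a, d, e, f}  B7 = {c, d, h, i}
Tree: B1–B2, B2–B3, B3–B4, B1–B5, B5–B6, B3–B7
The largest bag has 4 vertices, giving width 3; this decomposition certifies tw(G) ≤ 3. For the lower bound, the 4 vertices {a, d, g, j} are pairwise adjacent, and any tree decomposition puts a clique entirely inside one bag — forcing width ≥ 3. Combining the bounds, tw(G) = 3.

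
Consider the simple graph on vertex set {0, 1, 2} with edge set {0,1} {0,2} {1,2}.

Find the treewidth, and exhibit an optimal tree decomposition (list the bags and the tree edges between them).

Treewidth 2.
Bags: B1 = {0, 1, 2}
Tree: (single bag)

With just one bag of size 3, the width is 3 − 1 = 2, so tw(G) ≤ 2. For the lower bound, the 3 vertices {0, 1, 2} are pairwise adjacent, and any tree decomposition puts a clique entirely inside one bag — forcing width ≥ 2. Combining the bounds, tw(G) = 2.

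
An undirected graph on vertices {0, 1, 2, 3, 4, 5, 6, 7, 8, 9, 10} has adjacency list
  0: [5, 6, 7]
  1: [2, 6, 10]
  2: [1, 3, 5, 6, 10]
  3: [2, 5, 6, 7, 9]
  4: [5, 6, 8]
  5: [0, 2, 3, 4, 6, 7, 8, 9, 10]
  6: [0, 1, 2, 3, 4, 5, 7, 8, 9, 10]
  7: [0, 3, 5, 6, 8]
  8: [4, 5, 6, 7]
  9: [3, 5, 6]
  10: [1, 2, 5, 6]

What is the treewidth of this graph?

A width-3 tree decomposition is:
Bags: B1 = {3, 5, 6, 7}  B2 = {5, 6, 7, 8}  B3 = {4, 5, 6, 8}  B4 = {3, 5, 6, 9}  B5 = {2, 3, 5, 6}  B6 = {0, 5, 6, 7}  B7 = {2, 5, 6, 10}  B8 = {1, 2, 6, 10}
Tree: B1–B2, B2–B3, B1–B4, B1–B5, B2–B6, B5–B7, B7–B8
Each bag holds 4 vertices, so the decomposition has width 3, which upper-bounds the treewidth. On the other hand G contains the 4-clique {1, 2, 6, 10}. A clique must lie in a single bag of any decomposition, so no decomposition can have width below 3. The upper and lower bounds meet at 3, so that is the treewidth.

3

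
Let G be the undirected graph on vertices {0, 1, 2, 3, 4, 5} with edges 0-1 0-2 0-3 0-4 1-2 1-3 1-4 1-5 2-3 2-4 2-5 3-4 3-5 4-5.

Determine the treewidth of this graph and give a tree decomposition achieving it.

Every bag has size at most 5, so the width is 5 − 1 = 4 and tw(G) ≤ 4. On the other hand G contains the 5-clique {0, 1, 2, 3, 4}. A clique must lie in a single bag of any decomposition, so no decomposition can have width below 4. Therefore the treewidth is 4.

Treewidth 4.
One optimal decomposition is:
Bags: B1 = {0, 1, 2, 3, 4}  B2 = {1, 2, 3, 4, 5}
Tree: B1–B2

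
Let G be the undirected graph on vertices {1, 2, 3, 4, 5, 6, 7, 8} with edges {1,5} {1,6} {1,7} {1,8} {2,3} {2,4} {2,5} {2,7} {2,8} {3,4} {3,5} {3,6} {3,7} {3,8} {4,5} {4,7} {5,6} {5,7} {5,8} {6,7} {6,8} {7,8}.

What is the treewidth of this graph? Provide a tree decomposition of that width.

Treewidth 4.
One optimal decomposition is:
Bags: B1 = {2, 3, 5, 7, 8}  B2 = {2, 3, 4, 5, 7}  B3 = {3, 5, 6, 7, 8}  B4 = {1, 5, 6, 7, 8}
Tree: B1–B2, B1–B3, B3–B4

The largest bag has 5 vertices, giving width 4; this decomposition certifies tw(G) ≤ 4. On the other hand G contains the 5-clique {1, 5, 6, 7, 8}. A clique must lie in a single bag of any decomposition, so no decomposition can have width below 4. Combining the bounds, tw(G) = 4.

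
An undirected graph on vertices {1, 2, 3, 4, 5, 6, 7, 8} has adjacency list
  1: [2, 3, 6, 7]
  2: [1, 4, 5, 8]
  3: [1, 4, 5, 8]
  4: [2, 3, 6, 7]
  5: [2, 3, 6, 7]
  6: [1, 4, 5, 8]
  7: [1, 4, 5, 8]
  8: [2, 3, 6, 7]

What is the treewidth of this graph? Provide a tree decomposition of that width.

Treewidth 4.
One such decomposition:
Bags: B1 = {1, 2, 4, 5, 8}  B2 = {1, 4, 5, 7, 8}  B3 = {1, 4, 5, 6, 8}  B4 = {1, 3, 4, 5, 8}
Tree: B1–B2, B2–B3, B3–B4

Every bag has size at most 5, so the width is 5 − 1 = 4 and tw(G) ≤ 4. For the lower bound: the 5 vertex sets {2,8}, {4,7}, {5,6}, {1}, {3} are disjoint, each induces a connected subgraph, and every pair is joined by at least one edge of G. Contracting each set to a single vertex therefore yields K_{5} as a minor, and since treewidth is minor-monotone, tw(G) ≥ tw(K_{5}) = 4. The upper and lower bounds meet at 4, so that is the treewidth.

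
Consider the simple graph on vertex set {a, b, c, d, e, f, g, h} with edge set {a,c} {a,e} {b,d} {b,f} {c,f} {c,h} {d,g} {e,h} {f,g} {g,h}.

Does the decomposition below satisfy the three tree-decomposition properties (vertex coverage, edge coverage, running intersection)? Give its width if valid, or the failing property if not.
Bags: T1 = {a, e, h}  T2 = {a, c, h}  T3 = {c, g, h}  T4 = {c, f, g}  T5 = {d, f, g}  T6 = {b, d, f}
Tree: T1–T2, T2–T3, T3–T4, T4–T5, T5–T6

Yes; width 2.

Vertex coverage: the bags together contain {a, b, c, d, e, f, g, h}, the full vertex set. Edge coverage: each edge of G has both endpoints in at least one bag. Running intersection: for every vertex, the bags containing it form a connected subtree. All three properties hold, so this is a valid tree decomposition of width max|bag| − 1 = 2, and hence tw(G) ≤ 2.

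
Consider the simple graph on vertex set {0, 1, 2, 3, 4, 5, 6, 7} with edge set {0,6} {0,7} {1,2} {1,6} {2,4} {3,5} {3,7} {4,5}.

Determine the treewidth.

A width-2 tree decomposition is:
Bags: B1 = {1, 2, 6}  B2 = {0, 2, 6}  B3 = {0, 2, 7}  B4 = {2, 3, 7}  B5 = {2, 3, 5}  B6 = {2, 4, 5}
Tree: B1–B2, B2–B3, B3–B4, B4–B5, B5–B6
Each bag holds 3 vertices, so the decomposition has width 2, which upper-bounds the treewidth. The edges 2–1–6–0–7–3–5–4–2 form a cycle, so G is not a tree and its treewidth is at least 2. Therefore the treewidth is 2.

2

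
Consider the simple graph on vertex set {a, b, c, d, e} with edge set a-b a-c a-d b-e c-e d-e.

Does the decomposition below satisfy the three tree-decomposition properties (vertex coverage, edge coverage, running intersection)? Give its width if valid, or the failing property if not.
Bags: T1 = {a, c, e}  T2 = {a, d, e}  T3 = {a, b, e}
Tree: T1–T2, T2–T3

Checking the three conditions: (i) the bags cover all of {a, b, c, d, e}; (ii) for each edge, some bag contains both endpoints; (iii) the bags containing any fixed vertex form a subtree. All hold, so the decomposition is valid with width 3 − 1 = 2.

Yes; width 2.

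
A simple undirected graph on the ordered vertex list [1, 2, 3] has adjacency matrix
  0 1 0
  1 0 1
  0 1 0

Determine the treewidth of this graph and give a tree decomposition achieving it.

The largest bag has 2 vertices, giving width 1; this decomposition certifies tw(G) ≤ 1. G has an edge, so its treewidth is at least 1. Combining the bounds, tw(G) = 1.

Treewidth 1.
One such decomposition:
Bags: B1 = {1, 2}  B2 = {2, 3}
Tree: B1–B2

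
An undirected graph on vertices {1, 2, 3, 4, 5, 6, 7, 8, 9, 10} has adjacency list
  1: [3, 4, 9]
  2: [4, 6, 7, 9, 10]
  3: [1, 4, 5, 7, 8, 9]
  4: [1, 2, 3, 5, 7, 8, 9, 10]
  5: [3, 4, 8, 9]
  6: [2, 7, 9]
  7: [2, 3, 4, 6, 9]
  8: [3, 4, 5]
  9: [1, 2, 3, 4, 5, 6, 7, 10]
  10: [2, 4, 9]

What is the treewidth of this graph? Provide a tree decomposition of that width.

Treewidth 3.
One optimal decomposition is:
Bags: B1 = {3, 4, 7, 9}  B2 = {3, 4, 5, 9}  B3 = {2, 4, 7, 9}  B4 = {1, 3, 4, 9}  B5 = {2, 6, 7, 9}  B6 = {3, 4, 5, 8}  B7 = {2, 4, 9, 10}
Tree: B1–B2, B1–B3, B2–B4, B3–B5, B2–B6, B3–B7

The largest bag has 4 vertices, giving width 3; this decomposition certifies tw(G) ≤ 3. Conversely, {3, 4, 5, 8} is a clique of size 4, and the vertices of any clique must share a bag in every tree decomposition; so some bag has ≥ 4 vertices and tw(G) ≥ 3. Therefore the treewidth is 3.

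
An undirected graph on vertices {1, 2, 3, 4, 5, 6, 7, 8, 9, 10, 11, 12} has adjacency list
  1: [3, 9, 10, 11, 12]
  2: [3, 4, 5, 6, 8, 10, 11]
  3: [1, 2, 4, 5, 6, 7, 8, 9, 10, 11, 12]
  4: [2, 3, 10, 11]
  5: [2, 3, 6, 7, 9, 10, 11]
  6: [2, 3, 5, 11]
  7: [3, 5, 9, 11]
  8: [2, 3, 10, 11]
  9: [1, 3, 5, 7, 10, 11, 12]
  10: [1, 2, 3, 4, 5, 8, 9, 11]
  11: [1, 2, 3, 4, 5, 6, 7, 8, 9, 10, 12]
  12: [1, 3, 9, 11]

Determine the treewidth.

A width-4 tree decomposition is:
Bags: B1 = {2, 3, 4, 10, 11}  B2 = {2, 3, 5, 10, 11}  B3 = {3, 5, 9, 10, 11}  B4 = {1, 3, 9, 10, 11}  B5 = {1, 3, 9, 11, 12}  B6 = {3, 5, 7, 9, 11}  B7 = {2, 3, 8, 10, 11}  B8 = {2, 3, 5, 6, 11}
Tree: B1–B2, B2–B3, B3–B4, B4–B5, B3–B6, B1–B7, B2–B8
Every bag has size at most 5, so the width is 5 − 1 = 4 and tw(G) ≤ 4. On the other hand G contains the 5-clique {1, 3, 9, 10, 11}. A clique must lie in a single bag of any decomposition, so no decomposition can have width below 4. Combining the bounds, tw(G) = 4.

4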